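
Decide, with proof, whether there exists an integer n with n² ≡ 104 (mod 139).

No, no such integer exists.

Apply Euler's criterion with the prime 139: 104 is a quadratic residue iff 104^69 ≡ 1 (mod 139), and a non-residue iff it is ≡ −1.
Repeated squaring mod 139: 104^2 = 10816 ≡ 113; 104^4 ≡ 113² = 12769 ≡ 120; 104^8 ≡ 120² = 14400 ≡ 83; 104^16 ≡ 83² = 6889 ≡ 78; 104^32 ≡ 78² = 6084 ≡ 107; 104^64 ≡ 107² = 11449 ≡ 51.
Since 69 = 64 + 4 + 1, 104^69 ≡ 51 · 120 · 104; multiplying out mod 139: 51·120 = 6120 ≡ 4, then 4·104 = 416 ≡ 138. Thus 104^69 ≡ 138 ≡ −1 (mod 139).
By Euler's criterion 104 is a quadratic non-residue mod 139: no n satisfies n² ≡ 104 (mod 139).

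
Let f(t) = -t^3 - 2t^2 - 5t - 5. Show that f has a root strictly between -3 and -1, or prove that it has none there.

Yes, f has a root in the interval.

f(-3) = 19 and f(-1) = -1, which have opposite signs.
Since f is a polynomial it is continuous on [-3, -1].
By the Intermediate Value Theorem f must vanish at some point of (-3, -1).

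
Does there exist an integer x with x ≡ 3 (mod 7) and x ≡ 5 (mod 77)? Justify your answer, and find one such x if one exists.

Both moduli are multiples of 7 = gcd(7, 77), so any solution would satisfy x ≡ 3 and x ≡ 5 modulo 7 simultaneously.
However 3 ≡ 3 and 5 ≡ 5 (mod 7), and 3 ≠ 5.
So no integer satisfies both congruences.

No such integer exists.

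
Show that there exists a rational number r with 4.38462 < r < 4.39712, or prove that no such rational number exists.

r = 79/18

Scale by 18: the interval becomes (78.92316, 79.14816), which contains the integer 79.
So r = 79/18 works: it is a ratio of integers, and dividing 18·4.38462 < 79 < 18·4.39712 through by 18 gives 4.38462 < 79/18 < 4.39712.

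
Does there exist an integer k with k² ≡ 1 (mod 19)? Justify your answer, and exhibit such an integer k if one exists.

k = 18

Take k = 18. Then 18² = 324 = 17·19 + 1, so 18² ≡ 1 (mod 19).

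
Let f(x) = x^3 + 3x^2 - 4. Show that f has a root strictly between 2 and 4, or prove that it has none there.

The endpoint values f(2) = 16 and f(4) = 108 are both positive. Claim: f(x) > 0 for every x in (2, 4).
Shift to the endpoint 2: with x = 2 + u (0 < u < 2), one computes f(2 + u) = u^3 + 9u^2 + 24u + 16.
All 4 nonzero coefficients of this polynomial in u are positive; hence for u > 0 the value is a sum of positive terms (the constant 16 among them).
Therefore f(x) > 0 throughout (2, 4), and f has no zero there.

No such root exists.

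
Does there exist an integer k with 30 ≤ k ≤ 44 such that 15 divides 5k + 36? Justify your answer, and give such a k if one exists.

The values of 5k + 36 for k = 30, 31, …, 44 are 186, 191, 196, 201, 206, 211, 216, 221, 226, 231, 236, 241, 246, 251, 256; reduced mod 15 these are 6, 11, 1, 6, 11, 1, 6, 11, 1, 6, 11, 1, 6, 11, 1.
The residue 0 does not occur, so no k in [30, 44] makes 5k + 36 a multiple of 15.

No, no such integer k in that range exists.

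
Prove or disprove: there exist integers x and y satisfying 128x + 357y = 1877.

x = 235, y = -79

128 and 357 are coprime, so 128x + 357y ranges over all of ℤ.
Euclidean algorithm: 357 = 2·128 + 101, 128 = 1·101 + 27, 101 = 3·27 + 20, 27 = 1·20 + 7, 20 = 2·7 + 6, 7 = 1·6 + 1, 6 = 6·1 + 0.
Working back up the chain: 1 = 7 − 1·6 = 7 − (20 − 2·7) = −20 + 3·7 = −20 + 3·(27 − 1·20) = 3·27 − 4·20 = 3·27 − 4·(101 − 3·27) = −4·101 + 15·27 = −4·101 + 15·(128 − 1·101) = 15·128 − 19·101 = 15·128 − 19·(357 − 2·128) = −19·357 + 53·128. So 128·53 + 357·(-19) = 1.
Times 1877: 128·99481 + 357·(-35663) = 1877, so (99481, -35663) solves it.
The general solution is x = 99481 + 357k, y = -35663 − 128k; taking k = -278 gives the smaller pair x = 235, y = -79.
Indeed 128·235 + 357·(-79) = 30080 − 28203 = 1877.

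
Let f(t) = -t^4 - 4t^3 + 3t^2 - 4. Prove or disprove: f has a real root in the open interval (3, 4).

f(3) = -166 and f(4) = -468, both negative, so a sign-change argument is unavailable; we show f keeps this sign on the whole interval.
Substitute t = 3 + u, where 0 < u < 1 on the interval. Expanding, f(3 + u) = -u^4 - 16u^3 - 87u^2 - 198u - 166.
The nonzero coefficients here are all negative, so for u > 0 every term is negative (or zero), and the constant term -166 is strictly negative.
Therefore f(t) < 0 throughout (3, 4), and f has no zero there.

No.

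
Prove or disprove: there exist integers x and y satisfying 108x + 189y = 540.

Every value of 108x + 189y is a multiple of gcd(108, 189) = 27; since 27 ∣ 540, solutions exist.
Dividing through by 27 reduces the equation to 4x + 7y = 20.
Run the Euclidean algorithm on 7 and 4: 7 = 1·4 + 3, 4 = 1·3 + 1, 3 = 3·1 + 0.
Back-substituting, 1 = 4 − 1·3 = 4 − (7 − 1·4) = −7 + 2·4; that is, 4·2 + 7·(-1) = 1.
Multiplying through by 20: x = 2·20 = 40, y = (-1)·20 = -20 is a solution.
Subtracting 5·7 from x and adding 5·4 to y gives the tidier solution (5, 0).
Indeed 108·5 + 189·0 = 540 + 0 = 540.

x = 5, y = 0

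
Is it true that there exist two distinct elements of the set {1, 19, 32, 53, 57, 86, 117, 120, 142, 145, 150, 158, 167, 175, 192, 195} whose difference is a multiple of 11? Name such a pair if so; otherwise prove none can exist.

Yes: 19 and 195.

19 mod 11 = 8 and 195 mod 11 = 8, so 195 − 19 = 176 = 16·11.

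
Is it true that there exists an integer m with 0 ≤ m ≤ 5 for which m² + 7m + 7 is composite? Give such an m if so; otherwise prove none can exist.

At m = 1: 1² + 7·1 + 7 = 15 = 3·5, which is composite.

m = 1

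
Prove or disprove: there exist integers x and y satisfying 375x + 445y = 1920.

gcd(375, 445) = 5, and 5 divides 1920, so integer solutions exist.
Dividing through by 5 reduces the equation to 75x + 89y = 384.
Euclidean algorithm: 89 = 1·75 + 14, 75 = 5·14 + 5, 14 = 2·5 + 4, 5 = 1·4 + 1, 4 = 4·1 + 0.
Back-substituting, 1 = 5 − 1·4 = 5 − (14 − 2·5) = −14 + 3·5 = −14 + 3·(75 − 5·14) = 3·75 − 16·14 = 3·75 − 16·(89 − 1·75) = −16·89 + 19·75; that is, 75·19 + 89·(-16) = 1.
Times 384: 75·7296 + 89·(-6144) = 384, so (7296, -6144) solves it.
Subtracting 81·89 from x and adding 81·75 to y gives the tidier solution (87, -69).
Check: 375·87 + 445·(-69) = 32625 − 30705 = 1920. ✓

x = 87, y = -69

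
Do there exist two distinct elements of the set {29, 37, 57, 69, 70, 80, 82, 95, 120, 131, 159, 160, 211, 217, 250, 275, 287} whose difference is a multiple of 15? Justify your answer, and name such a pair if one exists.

The pair (37, 82) works.

Reduce each element mod 15: 29↦14, 37↦7, 57↦12, 69↦9, 70↦10, 80↦5, 82↦7, 95↦5, 120↦0, 131↦11, 159↦9, 160↦10, 211↦1, 217↦7, 250↦10, 275↦5, 287↦2. The residue 7 repeats (at 37 and 82), and 82 − 37 = 45 = 3·15.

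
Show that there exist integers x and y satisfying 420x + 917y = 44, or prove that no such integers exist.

Any value of 420x + 917y is a multiple of gcd(420, 917) = 7.
But 44 = 7·6 + 2, so 7 ∤ 44.
So the equation is unsolvable over ℤ.

There are no such integers.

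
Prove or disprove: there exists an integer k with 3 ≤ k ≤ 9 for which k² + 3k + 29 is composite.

k = 5

At k = 5: 5² + 3·5 + 29 = 69 = 3·23, which is composite.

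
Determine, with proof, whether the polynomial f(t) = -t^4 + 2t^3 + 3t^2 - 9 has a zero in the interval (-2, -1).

No such root exists.

f(-2) = -29 and f(-1) = -9, both negative, so a sign-change argument is unavailable; we show f keeps this sign on the whole interval.
Substitute t = -1 − u, where 0 < u < 1 on the interval. Expanding, f(-1 − u) = -u^4 - 6u^3 - 9u^2 - 4u - 9.
All 5 nonzero coefficients of this polynomial in u are negative; hence for u > 0 the value is a sum of negative terms (the constant -9 among them).
So f is strictly negative on (-2, -1); no root exists in the interval.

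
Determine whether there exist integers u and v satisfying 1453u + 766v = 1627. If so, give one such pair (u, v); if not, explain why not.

u = 503, v = -952

Since gcd(1453, 766) = 1, every integer is an integer combination of 1453 and 766.
Run the Euclidean algorithm on 1453 and 766: 1453 = 1·766 + 687, 766 = 1·687 + 79, 687 = 8·79 + 55, 79 = 1·55 + 24, 55 = 2·24 + 7, 24 = 3·7 + 3, 7 = 2·3 + 1, 3 = 3·1 + 0.
Unwinding: 1 = 7 − 2·3 = 7 − 2·(24 − 3·7) = −2·24 + 7·7 = −2·24 + 7·(55 − 2·24) = 7·55 − 16·24 = 7·55 − 16·(79 − 1·55) = −16·79 + 23·55 = −16·79 + 23·(687 − 8·79) = 23·687 − 200·79 = 23·687 − 200·(766 − 1·687) = −200·766 + 223·687 = −200·766 + 223·(1453 − 1·766) = 223·1453 − 423·766, i.e. 1453·223 + 766·(-423) = 1.
Scaling by 1627 gives the particular solution (u, v) = (362821, -688221).
Subtracting 473·766 from u and adding 473·1453 to v gives the tidier solution (503, -952).
Indeed 1453·503 + 766·(-952) = 730859 − 729232 = 1627.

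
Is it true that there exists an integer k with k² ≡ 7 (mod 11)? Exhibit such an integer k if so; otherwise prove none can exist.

No such integer exists.

Since (11 − k)² ≡ k² (mod 11), it suffices to square k = 0, 1, …, 5: the residues are 0, 1, 4, 9, 5, 3.
So the quadratic residues mod 11 are {0, 1, 3, 4, 5, 9}, and 7 is not among them.
Therefore k² ≡ 7 (mod 11) has no solution.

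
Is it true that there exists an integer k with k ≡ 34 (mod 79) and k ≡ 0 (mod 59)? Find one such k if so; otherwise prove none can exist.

gcd(79, 59) = 1, so the Chinese Remainder Theorem guarantees exactly one residue class mod 4661 satisfying both.
Any solution of the first congruence is k = 34 + 79t; substituting into the second, 79t ≡ 0 − 34 ≡ 25 (mod 59).
79 ≡ 20 (mod 59), so this reads 20t ≡ 25 (mod 59). To invert 20 modulo 59: 59 = 2·20 + 19, 20 = 1·19 + 1, 19 = 19·1 + 0, and unwinding, 1 = 20 − 1·19 = 20 − (59 − 2·20) = −59 + 3·20. Thus 20⁻¹ ≡ 3 (mod 59).
Therefore t ≡ 3·25 = 75 ≡ 16 (mod 59).
Taking t = 16 gives k = 34 + 79·16 = 1298.
Indeed 1298 ≡ 34 (mod 79) and 1298 ≡ 0 (mod 59).

k = 1298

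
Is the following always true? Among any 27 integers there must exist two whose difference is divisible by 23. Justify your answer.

Each integer lies in one of the 23 residue classes modulo 23.
With 27 integers and only 23 classes, the pigeonhole principle forces two of them, say a and b, into the same class.
Their difference a − b is then a multiple of 23.

Yes.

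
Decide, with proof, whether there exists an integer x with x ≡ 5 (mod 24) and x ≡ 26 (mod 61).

Since 24 and 61 share no common factor, CRT says the pair of congruences has a solution (unique mod 1464).
Any solution of the first congruence is x = 5 + 24t; substituting into the second, 24t ≡ 26 − 5 ≡ 21 (mod 61).
Note 24·28 = 672 ≡ 1 (mod 61) (as 672 − 1 = 11·61), so 24⁻¹ ≡ 28.
Therefore t ≡ 28·21 = 588 ≡ 39 (mod 61).
With t = 39: x = 5 + 24·39 = 941.
Verify: 941 = 39·24 + 5 and 941 = 15·61 + 26. ✓

x = 941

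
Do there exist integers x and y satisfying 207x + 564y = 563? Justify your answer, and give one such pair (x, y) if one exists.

gcd(207, 564) = 3, so every integer of the form 207x + 564y is a multiple of 3.
But 563 = 3·187 + 2, so 3 ∤ 563.
So the equation is unsolvable over ℤ.

No, no such integers exist.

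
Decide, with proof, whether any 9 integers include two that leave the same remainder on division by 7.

Each integer lies in one of the 7 residue classes modulo 7.
Placing 9 integers into 7 classes, some class receives at least two — say a and b.
That is, a and b leave the same remainder on division by 7, as claimed.

Yes.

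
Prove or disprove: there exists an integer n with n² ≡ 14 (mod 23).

23 is prime, so by Euler's criterion 14 is a square mod 23 iff 14^((23−1)/2) = 14^11 ≡ 1 (mod 23).
Squaring successively (mod 23): 14^2 = 196 ≡ 12; 14^4 ≡ 12² = 144 ≡ 6; 14^8 ≡ 6² = 36 ≡ 13.
Since 11 = 8 + 2 + 1, 14^11 ≡ 13 · 12 · 14; multiplying out mod 23: 13·12 = 156 ≡ 18, then 18·14 = 252 ≡ 22. Thus 14^11 ≡ 22 ≡ −1 (mod 23).
By Euler's criterion 14 is a quadratic non-residue mod 23: no n satisfies n² ≡ 14 (mod 23).

No, no such integer exists.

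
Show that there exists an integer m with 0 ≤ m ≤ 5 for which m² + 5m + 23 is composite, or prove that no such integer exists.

No such integer m in that range exists.

The values for m = 0, 1, …, 5 are 23, 29, 37, 47, 59, 73, and each of these is prime.
So no value in the range makes the expression composite.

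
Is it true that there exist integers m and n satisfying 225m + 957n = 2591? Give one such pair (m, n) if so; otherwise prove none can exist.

No, no such integers exist.

gcd(225, 957) = 3, so every integer of the form 225m + 957n is a multiple of 3.
However 2591 leaves remainder 2 on division by 3.
Therefore 225m + 957n = 2591 has no solution in integers.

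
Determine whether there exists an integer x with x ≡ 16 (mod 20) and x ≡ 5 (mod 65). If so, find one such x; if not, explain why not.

No, no such integer exists.

gcd(20, 65) = 5. If x ≡ 16 (mod 20) and x ≡ 5 (mod 65), then x ≡ 16 (mod 5) and x ≡ 5 (mod 5).
These are incompatible: 16 − 5 = 11 is not divisible by 5.
Hence the system has no solution.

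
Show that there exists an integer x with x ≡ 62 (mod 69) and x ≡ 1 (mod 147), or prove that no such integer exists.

Both moduli are multiples of 3 = gcd(69, 147), so any solution would satisfy x ≡ 62 and x ≡ 1 modulo 3 simultaneously.
These are incompatible: 62 − 1 = 61 is not divisible by 3.
So no integer satisfies both congruences.

There is no such integer.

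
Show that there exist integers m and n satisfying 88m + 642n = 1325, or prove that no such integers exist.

Both 88 and 642 are divisible by gcd(88, 642) = 2, hence so is any combination 88m + 642n.
However 1325 leaves remainder 1 on division by 2.
So the equation is unsolvable over ℤ.

No such integers exist.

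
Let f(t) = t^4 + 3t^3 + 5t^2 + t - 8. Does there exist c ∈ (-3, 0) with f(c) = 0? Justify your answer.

f(-3) = 34 and f(0) = -8, which have opposite signs.
f is continuous everywhere (it is a polynomial), in particular on [-3, 0].
By the Intermediate Value Theorem, f takes the value 0 somewhere in the open interval.

Such a root exists.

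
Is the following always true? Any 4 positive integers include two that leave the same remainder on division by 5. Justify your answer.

Try 4 consecutive integers, 20, 21, 22, 23. Their remainders mod 5 are 0, 1, 2, 3 — pairwise different, as any 4 ≤ 5 consecutive integers have distinct residues.
Hence this collection has no pair with equal remainders mod 5, disproving the claim.

No; for instance {20, 21, 22, 23} is a counterexample.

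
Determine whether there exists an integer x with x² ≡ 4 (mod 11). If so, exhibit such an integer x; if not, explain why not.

Take x = 9. Then 9² = 81 = 7·11 + 4, so 9² ≡ 4 (mod 11).

x = 9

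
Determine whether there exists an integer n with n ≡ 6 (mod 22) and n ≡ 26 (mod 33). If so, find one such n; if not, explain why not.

No, no such integer exists.

Both moduli are multiples of 11 = gcd(22, 33), so any solution would satisfy n ≡ 6 and n ≡ 26 modulo 11 simultaneously.
However 6 ≡ 6 and 26 ≡ 4 (mod 11), and 6 ≠ 4.
So no integer satisfies both congruences.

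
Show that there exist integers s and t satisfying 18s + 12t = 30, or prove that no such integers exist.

s = 1, t = 1

gcd(18, 12) = 6, and 6 divides 30, so integer solutions exist.
Dividing through by 6 reduces the equation to 3s + 2t = 5.
Run the Euclidean algorithm on 3 and 2: 3 = 1·2 + 1, 2 = 2·1 + 0.
Working back up the chain: 1 = 3 − 1·2. So 3·1 + 2·(-1) = 1.
Times 5: 3·5 + 2·(-5) = 5, so (5, -5) solves it.
Subtracting 2·2 from s and adding 2·3 to t gives the tidier solution (1, 1).
Indeed 18·1 + 12·1 = 18 + 12 = 30.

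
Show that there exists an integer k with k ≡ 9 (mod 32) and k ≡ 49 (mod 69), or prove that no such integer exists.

Since 32 and 69 share no common factor, CRT says the pair of congruences has a solution (unique mod 2208).
Any solution of the first congruence is k = 9 + 32t; substituting into the second, 32t ≡ 49 − 9 ≡ 40 (mod 69).
To invert 32 modulo 69: 69 = 2·32 + 5, 32 = 6·5 + 2, 5 = 2·2 + 1, 2 = 2·1 + 0, and unwinding, 1 = 5 − 2·2 = 5 − 2·(32 − 6·5) = −2·32 + 13·5 = −2·32 + 13·(69 − 2·32) = 13·69 − 28·32. Thus 32⁻¹ ≡ -28 ≡ 41 (mod 69).
Multiplying by 41: t ≡ 41·40 = 1640 ≡ 53 (mod 69).
With t = 53: k = 9 + 32·53 = 1705.
Indeed 1705 ≡ 9 (mod 32) and 1705 ≡ 49 (mod 69).

k = 1705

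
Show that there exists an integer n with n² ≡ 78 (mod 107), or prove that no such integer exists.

Apply Euler's criterion with the prime 107: 78 is a quadratic residue iff 78^53 ≡ 1 (mod 107), and a non-residue iff it is ≡ −1.
Repeated squaring mod 107: 78^2 = 6084 ≡ 92; 78^4 ≡ 92² = 8464 ≡ 11; 78^8 ≡ 11² = 121 ≡ 14; 78^16 ≡ 14² = 196 ≡ 89; 78^32 ≡ 89² = 7921 ≡ 3.
Since 53 = 32 + 16 + 4 + 1, 78^53 ≡ 3 · 89 · 11 · 78; multiplying out mod 107: 3·89 = 267 ≡ 53, then 53·11 = 583 ≡ 48, then 48·78 = 3744 ≡ 106. Thus 78^53 ≡ 106 ≡ −1 (mod 107).
By Euler's criterion 78 is a quadratic non-residue mod 107: no n satisfies n² ≡ 78 (mod 107).

No, no such integer exists.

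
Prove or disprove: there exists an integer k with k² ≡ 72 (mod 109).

109 is prime, so by Euler's criterion 72 is a square mod 109 iff 72^((109−1)/2) = 72^54 ≡ 1 (mod 109).
Repeated squaring mod 109: 72^2 = 5184 ≡ 61; 72^4 ≡ 61² = 3721 ≡ 15; 72^8 ≡ 15² = 225 ≡ 7; 72^16 ≡ 7² = 49 ≡ 49; 72^32 ≡ 49² = 2401 ≡ 3.
Since 54 = 32 + 16 + 4 + 2, 72^54 ≡ 3 · 49 · 15 · 61; multiplying out mod 109: 3·49 = 147 ≡ 38, then 38·15 = 570 ≡ 25, then 25·61 = 1525 ≡ 108. Thus 72^54 ≡ 108 ≡ −1 (mod 109).
By Euler's criterion 72 is a quadratic non-residue mod 109: no k satisfies k² ≡ 72 (mod 109).

No, no such integer exists.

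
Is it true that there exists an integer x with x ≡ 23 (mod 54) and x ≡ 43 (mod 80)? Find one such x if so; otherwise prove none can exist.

x = 1643

gcd(54, 80) = 2. A simultaneous solution exists iff 23 ≡ 43 (mod 2); here 23 mod 2 = 1 = 43 mod 2, so it does.
Put x = 23 + 54t, so we need 54t ≡ 20 (mod 80), equivalently (divide by 2) 27t ≡ 10 (mod 40).
Note 27·3 = 81 ≡ 1 (mod 40) (as 81 − 1 = 2·40), so 27⁻¹ ≡ 3.
Therefore t ≡ 3·10 = 30 (mod 40).
Then x = 23 + 54·30 = 1643.
Verify: 1643 = 30·54 + 23 and 1643 = 20·80 + 43. ✓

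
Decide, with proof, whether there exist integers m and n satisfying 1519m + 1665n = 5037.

m = 798, n = -725

1519 and 1665 are coprime, so 1519m + 1665n ranges over all of ℤ.
Run the Euclidean algorithm on 1665 and 1519: 1665 = 1·1519 + 146, 1519 = 10·146 + 59, 146 = 2·59 + 28, 59 = 2·28 + 3, 28 = 9·3 + 1, 3 = 3·1 + 0.
Back-substituting, 1 = 28 − 9·3 = 28 − 9·(59 − 2·28) = −9·59 + 19·28 = −9·59 + 19·(146 − 2·59) = 19·146 − 47·59 = 19·146 − 47·(1519 − 10·146) = −47·1519 + 489·146 = −47·1519 + 489·(1665 − 1·1519) = 489·1665 − 536·1519; that is, 1519·(-536) + 1665·489 = 1.
Scaling by 5037 gives the particular solution (m, n) = (-2699832, 2463093).
Adding 1622·1665 to m and subtracting 1622·1519 from n gives the tidier solution (798, -725).
Check: 1519·798 + 1665·(-725) = 1212162 − 1207125 = 5037. ✓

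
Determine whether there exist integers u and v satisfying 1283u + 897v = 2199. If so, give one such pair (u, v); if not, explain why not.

u = 747, v = -1066

Since gcd(1283, 897) = 1, every integer is an integer combination of 1283 and 897.
Dividing repeatedly: 1283 = 1·897 + 386, 897 = 2·386 + 125, 386 = 3·125 + 11, 125 = 11·11 + 4, 11 = 2·4 + 3, 4 = 1·3 + 1, 3 = 3·1 + 0.
Unwinding: 1 = 4 − 1·3 = 4 − (11 − 2·4) = −11 + 3·4 = −11 + 3·(125 − 11·11) = 3·125 − 34·11 = 3·125 − 34·(386 − 3·125) = −34·386 + 105·125 = −34·386 + 105·(897 − 2·386) = 105·897 − 244·386 = 105·897 − 244·(1283 − 1·897) = −244·1283 + 349·897, i.e. 1283·(-244) + 897·349 = 1.
Scaling by 2199 gives the particular solution (u, v) = (-536556, 767451).
Shifting by a multiple of (897, −1283) keeps it a solution: u = -536556 + 599·897 = 747, v = 767451 − 599·1283 = -1066.
Indeed 1283·747 + 897·(-1066) = 958401 − 956202 = 2199.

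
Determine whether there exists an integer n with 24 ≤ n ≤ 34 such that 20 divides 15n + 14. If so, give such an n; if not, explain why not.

No, no such integer n in that range exists.

At n = 24, 15·24 + 14 = 374 ≡ 14 (mod 20), and each step in n adds 15, giving residues 14, 9, 4, 19, 14, 9, 4, 19, 14, 9, 4 for n = 24, 25, …, 34.
None is 0, so 20 never divides 15n + 14 on this range.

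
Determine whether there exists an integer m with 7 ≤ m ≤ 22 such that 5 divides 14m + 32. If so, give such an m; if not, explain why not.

m = 7

Try m = 7: 14·7 + 32 = 130 = 26·5, which is divisible by 5.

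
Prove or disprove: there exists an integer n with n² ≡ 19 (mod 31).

n = 9

n = 9 works: 9² = 81, and 81 − 19 = 62 = 2·31.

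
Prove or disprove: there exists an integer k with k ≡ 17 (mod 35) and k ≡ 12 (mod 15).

k = 87

gcd(35, 15) = 5. A simultaneous solution exists iff 17 ≡ 12 (mod 5); here 17 mod 5 = 2 = 12 mod 5, so it does.
Step through k = 17, 17 + 35, 17 + 2·35, …: the values 17, 52, 87 reduce mod 15 to 2, 7, 12. The value 87 hits 12.
Indeed 87 ≡ 17 (mod 35) and 87 ≡ 12 (mod 15).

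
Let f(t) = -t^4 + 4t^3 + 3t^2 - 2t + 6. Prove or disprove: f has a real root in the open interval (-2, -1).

f(-2) = -26 and f(-1) = 6, which have opposite signs.
As a polynomial, f is continuous on every closed interval.
By the Intermediate Value Theorem, f takes the value 0 somewhere in the open interval.

Such a root exists.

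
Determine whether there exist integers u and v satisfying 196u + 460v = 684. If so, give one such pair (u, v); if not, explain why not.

Every value of 196u + 460v is a multiple of gcd(196, 460) = 4; since 4 ∣ 684, solutions exist.
Dividing through by 4 reduces the equation to 49u + 115v = 171.
Euclidean algorithm: 115 = 2·49 + 17, 49 = 2·17 + 15, 17 = 1·15 + 2, 15 = 7·2 + 1, 2 = 2·1 + 0.
Unwinding: 1 = 15 − 7·2 = 15 − 7·(17 − 1·15) = −7·17 + 8·15 = −7·17 + 8·(49 − 2·17) = 8·49 − 23·17 = 8·49 − 23·(115 − 2·49) = −23·115 + 54·49, i.e. 49·54 + 115·(-23) = 1.
Scaling by 171 gives the particular solution (u, v) = (9234, -3933).
Shifting by a multiple of (115, −49) keeps it a solution: u = 9234 − 80·115 = 34, v = -3933 + 80·49 = -13.
Check: 196·34 + 460·(-13) = 6664 − 5980 = 684. ✓

u = 34, v = -13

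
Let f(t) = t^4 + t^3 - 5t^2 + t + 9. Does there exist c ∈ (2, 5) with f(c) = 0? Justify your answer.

f has no root in that interval.

f(2) = 15 and f(5) = 639, both positive, so a sign-change argument is unavailable; we show f keeps this sign on the whole interval.
Shift to the endpoint 2: with t = 2 + u (0 < u < 3), one computes f(2 + u) = u^4 + 9u^3 + 25u^2 + 25u + 15.
All 5 nonzero coefficients of this polynomial in u are positive; hence for u > 0 the value is a sum of positive terms (the constant 15 among them).
So f is strictly positive on (2, 5); no root exists in the interval.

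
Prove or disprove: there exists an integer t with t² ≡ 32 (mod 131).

No, no such integer exists.

Apply Euler's criterion with the prime 131: 32 is a quadratic residue iff 32^65 ≡ 1 (mod 131), and a non-residue iff it is ≡ −1.
Repeated squaring mod 131: 32^2 = 1024 ≡ 107; 32^4 ≡ 107² = 11449 ≡ 52; 32^8 ≡ 52² = 2704 ≡ 84; 32^16 ≡ 84² = 7056 ≡ 113; 32^32 ≡ 113² = 12769 ≡ 62; 32^64 ≡ 62² = 3844 ≡ 45.
Since 65 = 64 + 1, 32^65 ≡ 45 · 32; multiplying out mod 131: 45·32 = 1440 ≡ 130. Thus 32^65 ≡ 130 ≡ −1 (mod 131).
The value −1 means 32 is a non-residue modulo 131, so t² ≡ 32 (mod 131) is impossible.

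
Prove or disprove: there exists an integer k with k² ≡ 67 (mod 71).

71 is prime, so by Euler's criterion 67 is a square mod 71 iff 67^((71−1)/2) = 67^35 ≡ 1 (mod 71).
Repeated squaring mod 71: 67^2 = 4489 ≡ 16; 67^4 ≡ 16² = 256 ≡ 43; 67^8 ≡ 43² = 1849 ≡ 3; 67^16 ≡ 3² = 9 ≡ 9; 67^32 ≡ 9² = 81 ≡ 10.
Since 35 = 32 + 2 + 1, 67^35 ≡ 10 · 16 · 67; multiplying out mod 71: 10·16 = 160 ≡ 18, then 18·67 = 1206 ≡ 70. Thus 67^35 ≡ 70 ≡ −1 (mod 71).
The value −1 means 67 is a non-residue modulo 71, so k² ≡ 67 (mod 71) is impossible.

No such integer exists.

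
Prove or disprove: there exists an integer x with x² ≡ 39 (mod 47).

No such integer exists.

47 is prime, so by Euler's criterion 39 is a square mod 47 iff 39^((47−1)/2) = 39^23 ≡ 1 (mod 47).
Repeated squaring mod 47: 39^2 = 1521 ≡ 17; 39^4 ≡ 17² = 289 ≡ 7; 39^8 ≡ 7² = 49 ≡ 2; 39^16 ≡ 2² = 4 ≡ 4.
Since 23 = 16 + 4 + 2 + 1, 39^23 ≡ 4 · 7 · 17 · 39; multiplying out mod 47: 4·7 = 28 ≡ 28, then 28·17 = 476 ≡ 6, then 6·39 = 234 ≡ 46. Thus 39^23 ≡ 46 ≡ −1 (mod 47).
By Euler's criterion 39 is a quadratic non-residue mod 47: no x satisfies x² ≡ 39 (mod 47).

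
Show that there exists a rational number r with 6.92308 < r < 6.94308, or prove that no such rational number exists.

Scale by 14: the interval becomes (96.92312, 97.20312), which contains the integer 97.
Hence 97/14 is a rational number with 6.92308 < 97/14 < 6.94308.

r = 97/14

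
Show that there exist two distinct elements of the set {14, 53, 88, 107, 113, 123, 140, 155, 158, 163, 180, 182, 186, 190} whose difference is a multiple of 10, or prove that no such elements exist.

The pair (53, 113) works.

Both 53 and 113 leave remainder 3 on division by 10; their difference 60 = 6·10 is a multiple of 10.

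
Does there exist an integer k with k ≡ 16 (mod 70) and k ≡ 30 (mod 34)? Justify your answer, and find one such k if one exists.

k = 506

The moduli are not coprime: gcd(70, 34) = 2. Compatibility requires 2 ∣ (30 − 16) = 14, which holds, so solutions exist.
Step through k = 16, 16 + 70, 16 + 2·70, …: the values 16, 86, 156, 226, 296, 366, 436, 506 reduce mod 34 to 16, 18, 20, 22, 24, 26, 28, 30. The value 506 hits 30.
Verify: 506 = 7·70 + 16 and 506 = 14·34 + 30. ✓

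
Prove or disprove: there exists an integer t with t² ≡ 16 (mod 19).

t = 15 works: 15² = 225, and 225 − 16 = 209 = 11·19.

t = 15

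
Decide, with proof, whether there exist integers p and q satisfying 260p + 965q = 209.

gcd(260, 965) = 5, so every integer of the form 260p + 965q is a multiple of 5.
But 209 = 5·41 + 4, so 5 ∤ 209.
Hence no integers p, q satisfy the equation.

No, no such integers exist.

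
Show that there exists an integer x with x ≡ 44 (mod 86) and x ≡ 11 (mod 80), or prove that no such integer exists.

Both moduli are multiples of 2 = gcd(86, 80), so any solution would satisfy x ≡ 44 and x ≡ 11 modulo 2 simultaneously.
But 44 mod 2 = 0 while 11 mod 2 = 1, a contradiction.
So no integer satisfies both congruences.

No, no such integer exists.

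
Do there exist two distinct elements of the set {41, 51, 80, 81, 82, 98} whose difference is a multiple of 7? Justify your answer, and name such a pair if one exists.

No, no such pair exists.

Two integers differ by a multiple of 7 exactly when they have the same residue mod 7. The residues are 41↦6, 51↦2, 80↦3, 81↦4, 82↦5, 98↦0.
All 6 residues are distinct, so no two elements differ by a multiple of 7.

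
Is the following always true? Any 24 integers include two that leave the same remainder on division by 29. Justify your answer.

Take the 24 consecutive integers 91, 92, …, 114: their residues mod 29 are all distinct because 24 ≤ 29.
So no two of them leave the same remainder on division by 29; the claim fails for this set.

No; for instance {91, 92, 93, 94, 95, 96, 97, 98, 99, 100, 101, 102, 103, 104, 105, 106, 107, 108, 109, 110, 111, 112, 113, 114} is a counterexample.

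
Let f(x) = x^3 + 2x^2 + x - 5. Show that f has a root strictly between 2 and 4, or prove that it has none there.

f(2) = 13 and f(4) = 95, both positive, so a sign-change argument is unavailable; we show f keeps this sign on the whole interval.
Substitute x = 2 + u, where 0 < u < 2 on the interval. Expanding, f(2 + u) = u^3 + 8u^2 + 21u + 13.
All 4 nonzero coefficients of this polynomial in u are positive; hence for u > 0 the value is a sum of positive terms (the constant 13 among them).
So f is strictly positive on (2, 4); no root exists in the interval.

No such root exists.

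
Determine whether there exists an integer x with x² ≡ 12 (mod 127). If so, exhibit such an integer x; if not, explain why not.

Apply Euler's criterion with the prime 127: 12 is a quadratic residue iff 12^63 ≡ 1 (mod 127), and a non-residue iff it is ≡ −1.
Squaring successively (mod 127): 12^2 = 144 ≡ 17; 12^4 ≡ 17² = 289 ≡ 35; 12^8 ≡ 35² = 1225 ≡ 82; 12^16 ≡ 82² = 6724 ≡ 120; 12^32 ≡ 120² = 14400 ≡ 49.
Since 63 = 32 + 16 + 8 + 4 + 2 + 1, 12^63 ≡ 49 · 120 · 82 · 35 · 17 · 12; multiplying out mod 127: 49·120 = 5880 ≡ 38, then 38·82 = 3116 ≡ 68, then 68·35 = 2380 ≡ 94, then 94·17 = 1598 ≡ 74, then 74·12 = 888 ≡ 126. Thus 12^63 ≡ 126 ≡ −1 (mod 127).
By Euler's criterion 12 is a quadratic non-residue mod 127: no x satisfies x² ≡ 12 (mod 127).

No, no such integer exists.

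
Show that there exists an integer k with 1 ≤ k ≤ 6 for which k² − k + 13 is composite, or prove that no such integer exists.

At k = 5: 5² − 5 + 13 = 33 = 3·11, which is composite.

k = 5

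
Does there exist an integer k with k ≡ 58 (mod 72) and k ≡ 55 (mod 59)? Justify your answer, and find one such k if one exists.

k = 2002

The moduli 72 and 59 are coprime, so by the Chinese Remainder Theorem a unique solution modulo 4248 exists.
Write k = 58 + 72t and require 58 + 72t ≡ 55 (mod 59), i.e. 72t ≡ 56 (mod 59).
72 ≡ 13 (mod 59), so this reads 13t ≡ 56 (mod 59). Since 13·50 = 650 = 11·59 + 1, the inverse of 13 mod 59 is 50.
Therefore t ≡ 50·56 = 2800 ≡ 27 (mod 59).
With t = 27: k = 58 + 72·27 = 2002.
Indeed 2002 ≡ 58 (mod 72) and 2002 ≡ 55 (mod 59).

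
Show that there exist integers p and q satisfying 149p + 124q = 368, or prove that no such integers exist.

Since gcd(149, 124) = 1, every integer is an integer combination of 149 and 124.
Dividing repeatedly: 149 = 1·124 + 25, 124 = 4·25 + 24, 25 = 1·24 + 1, 24 = 24·1 + 0.
Back-substituting, 1 = 25 − 1·24 = 25 − (124 − 4·25) = −124 + 5·25 = −124 + 5·(149 − 1·124) = 5·149 − 6·124; that is, 149·5 + 124·(-6) = 1.
Scaling by 368 gives the particular solution (p, q) = (1840, -2208).
Subtracting 14·124 from p and adding 14·149 to q gives the tidier solution (104, -122).
Indeed 149·104 + 124·(-122) = 15496 − 15128 = 368.

p = 104, q = -122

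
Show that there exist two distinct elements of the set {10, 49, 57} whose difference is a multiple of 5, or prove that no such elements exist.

Two integers differ by a multiple of 5 exactly when they have the same residue mod 5. The residues are 10↦0, 49↦4, 57↦2.
All 3 residues are distinct, so no two elements differ by a multiple of 5.

No, no such pair exists.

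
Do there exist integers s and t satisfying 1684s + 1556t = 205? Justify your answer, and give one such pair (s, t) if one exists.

No, no such integers exist.

Both 1684 and 1556 are divisible by gcd(1684, 1556) = 4, hence so is any combination 1684s + 1556t.
However 205 leaves remainder 1 on division by 4.
So the equation is unsolvable over ℤ.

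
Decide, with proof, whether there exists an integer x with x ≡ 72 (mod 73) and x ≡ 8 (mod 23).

x = 583

Since 73 and 23 share no common factor, CRT says the pair of congruences has a solution (unique mod 1679).
Write x = 72 + 73t and require 72 + 73t ≡ 8 (mod 23), i.e. 73t ≡ 5 (mod 23).
73 ≡ 4 (mod 23), so this reads 4t ≡ 5 (mod 23). Note 4·6 = 24 ≡ 1 (mod 23) (as 24 − 1 = 1·23), so 4⁻¹ ≡ 6.
Therefore t ≡ 6·5 = 30 ≡ 7 (mod 23).
With t = 7: x = 72 + 73·7 = 583.
Indeed 583 ≡ 72 (mod 73) and 583 ≡ 8 (mod 23).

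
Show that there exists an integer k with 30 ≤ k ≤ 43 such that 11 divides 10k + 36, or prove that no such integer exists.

Try k = 36: 10·36 + 36 = 396 = 36·11, which is divisible by 11.

k = 36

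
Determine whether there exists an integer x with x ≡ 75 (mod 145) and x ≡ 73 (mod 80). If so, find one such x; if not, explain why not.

Both moduli are multiples of 5 = gcd(145, 80), so any solution would satisfy x ≡ 75 and x ≡ 73 modulo 5 simultaneously.
These are incompatible: 75 − 73 = 2 is not divisible by 5.
Therefore no such x exists.

There is no such integer.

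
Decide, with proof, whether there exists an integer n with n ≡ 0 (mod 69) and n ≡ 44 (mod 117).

Both moduli are multiples of 3 = gcd(69, 117), so any solution would satisfy n ≡ 0 and n ≡ 44 modulo 3 simultaneously.
But 0 mod 3 = 0 while 44 mod 3 = 2, a contradiction.
Hence the system has no solution.

No such integer exists.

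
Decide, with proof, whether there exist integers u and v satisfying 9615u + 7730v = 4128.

Both 9615 and 7730 are divisible by gcd(9615, 7730) = 5, hence so is any combination 9615u + 7730v.
However 4128 leaves remainder 3 on division by 5.
Therefore 9615u + 7730v = 4128 has no solution in integers.

There are no such integers.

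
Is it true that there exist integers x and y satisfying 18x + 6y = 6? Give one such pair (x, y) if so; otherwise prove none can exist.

x = 0, y = 1

Every value of 18x + 6y is a multiple of gcd(18, 6) = 6; since 6 ∣ 6, solutions exist.
Dividing through by 6 reduces the equation to 3x + 1y = 1.
With a unit coefficient on y, (x, y) = (0, 1) is an immediate solution.
Check: 18·0 + 6·1 = 0 + 6 = 6. ✓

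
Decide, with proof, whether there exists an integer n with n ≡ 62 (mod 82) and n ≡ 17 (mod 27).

Since 82 and 27 share no common factor, CRT says the pair of congruences has a solution (unique mod 2214).
Write n = 62 + 82t and require 62 + 82t ≡ 17 (mod 27), i.e. 82t ≡ 9 (mod 27).
82 ≡ 1 (mod 27), so this reads 1t ≡ 9 (mod 27). So t ≡ 9 (mod 27).
Taking t = 9 gives n = 62 + 82·9 = 800.
Verify: 800 = 9·82 + 62 and 800 = 29·27 + 17. ✓

n = 800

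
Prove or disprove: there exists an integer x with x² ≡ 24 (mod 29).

x = 16

Take x = 16. Then 16² = 256 = 8·29 + 24, so 16² ≡ 24 (mod 29).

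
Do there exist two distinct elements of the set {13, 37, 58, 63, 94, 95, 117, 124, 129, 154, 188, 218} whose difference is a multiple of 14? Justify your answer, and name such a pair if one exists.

Reduce each element modulo 14: 13↦13, 37↦9, 58↦2, 63↦7, 94↦10, 95↦11, 117↦5, 124↦12, 129↦3, 154↦0, 188↦6, 218↦8.
No residue repeats among the 12 elements, so no pair has difference ≡ 0 (mod 14).

There is no such pair.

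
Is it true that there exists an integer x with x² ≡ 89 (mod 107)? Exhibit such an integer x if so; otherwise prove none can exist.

x = 14

Take x = 14. Then 14² = 196 = 1·107 + 89, so 14² ≡ 89 (mod 107).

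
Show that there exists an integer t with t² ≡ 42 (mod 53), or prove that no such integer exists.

t = 28

Take t = 28. Then 28² = 784 = 14·53 + 42, so 28² ≡ 42 (mod 53).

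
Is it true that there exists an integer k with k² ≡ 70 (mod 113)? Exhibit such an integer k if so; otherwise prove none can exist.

There is no such integer.

113 is prime, so by Euler's criterion 70 is a square mod 113 iff 70^((113−1)/2) = 70^56 ≡ 1 (mod 113).
Squaring successively (mod 113): 70^2 = 4900 ≡ 41; 70^4 ≡ 41² = 1681 ≡ 99; 70^8 ≡ 99² = 9801 ≡ 83; 70^16 ≡ 83² = 6889 ≡ 109; 70^32 ≡ 109² = 11881 ≡ 16.
Since 56 = 32 + 16 + 8, 70^56 ≡ 16 · 109 · 83; multiplying out mod 113: 16·109 = 1744 ≡ 49, then 49·83 = 4067 ≡ 112. Thus 70^56 ≡ 112 ≡ −1 (mod 113).
The value −1 means 70 is a non-residue modulo 113, so k² ≡ 70 (mod 113) is impossible.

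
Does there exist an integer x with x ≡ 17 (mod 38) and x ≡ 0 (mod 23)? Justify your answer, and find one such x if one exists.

The moduli 38 and 23 are coprime, so by the Chinese Remainder Theorem a unique solution modulo 874 exists.
Any solution of the first congruence is x = 17 + 38t; substituting into the second, 38t ≡ 0 − 17 ≡ 6 (mod 23).
38 ≡ 15 (mod 23), so this reads 15t ≡ 6 (mod 23). Note 15·20 = 300 ≡ 1 (mod 23) (as 300 − 1 = 13·23), so 15⁻¹ ≡ 20.
Therefore t ≡ 20·6 = 120 ≡ 5 (mod 23).
With t = 5: x = 17 + 38·5 = 207.
Verify: 207 = 5·38 + 17 and 207 = 9·23 + 0. ✓

x = 207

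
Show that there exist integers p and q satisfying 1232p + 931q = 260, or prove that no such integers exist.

No such integers exist.

Both 1232 and 931 are divisible by gcd(1232, 931) = 7, hence so is any combination 1232p + 931q.
However 260 leaves remainder 1 on division by 7.
Therefore 1232p + 931q = 260 has no solution in integers.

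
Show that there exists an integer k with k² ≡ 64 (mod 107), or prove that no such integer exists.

k = 99

k = 99 works: 99² = 9801, and 9801 − 64 = 9737 = 91·107.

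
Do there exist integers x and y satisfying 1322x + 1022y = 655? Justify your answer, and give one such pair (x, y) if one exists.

No, no such integers exist.

Both 1322 and 1022 are divisible by gcd(1322, 1022) = 2, hence so is any combination 1322x + 1022y.
But 655 = 2·327 + 1, so 2 ∤ 655.
Hence no integers x, y satisfy the equation.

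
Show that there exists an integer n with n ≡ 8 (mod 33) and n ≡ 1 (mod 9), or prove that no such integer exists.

gcd(33, 9) = 3. If n ≡ 8 (mod 33) and n ≡ 1 (mod 9), then n ≡ 8 (mod 3) and n ≡ 1 (mod 3).
These are incompatible: 8 − 1 = 7 is not divisible by 3.
So no integer satisfies both congruences.

No, no such integer exists.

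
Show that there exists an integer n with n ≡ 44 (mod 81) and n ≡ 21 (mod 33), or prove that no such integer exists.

Both moduli are multiples of 3 = gcd(81, 33), so any solution would satisfy n ≡ 44 and n ≡ 21 modulo 3 simultaneously.
These are incompatible: 44 − 21 = 23 is not divisible by 3.
Hence the system has no solution.

No such integer exists.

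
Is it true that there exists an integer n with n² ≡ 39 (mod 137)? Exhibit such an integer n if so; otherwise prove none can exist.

Take n = 83. Then 83² = 6889 = 50·137 + 39, so 83² ≡ 39 (mod 137).

n = 83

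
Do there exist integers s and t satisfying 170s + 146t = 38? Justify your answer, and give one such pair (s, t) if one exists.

gcd(170, 146) = 2, and 2 divides 38, so integer solutions exist.
Dividing through by 2 reduces the equation to 85s + 73t = 19.
Euclidean algorithm: 85 = 1·73 + 12, 73 = 6·12 + 1, 12 = 12·1 + 0.
Back-substituting, 1 = 73 − 6·12 = 73 − 6·(85 − 1·73) = −6·85 + 7·73; that is, 85·(-6) + 73·7 = 1.
Scaling by 19 gives the particular solution (s, t) = (-114, 133).
Shifting by a multiple of (73, −85) keeps it a solution: s = -114 + 2·73 = 32, t = 133 − 2·85 = -37.
Indeed 170·32 + 146·(-37) = 5440 − 5402 = 38.

s = 32, t = -37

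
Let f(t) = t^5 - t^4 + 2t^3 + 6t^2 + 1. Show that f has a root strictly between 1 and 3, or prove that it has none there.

f(1) = 9 and f(3) = 271, both positive, so a sign-change argument is unavailable; we show f keeps this sign on the whole interval.
Shift to the endpoint 1: with t = 1 + u (0 < u < 2), one computes f(1 + u) = u^5 + 4u^4 + 8u^3 + 16u^2 + 19u + 9.
All 6 nonzero coefficients of this polynomial in u are positive; hence for u > 0 the value is a sum of positive terms (the constant 9 among them).
Therefore f(t) > 0 throughout (1, 3), and f has no zero there.

No.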